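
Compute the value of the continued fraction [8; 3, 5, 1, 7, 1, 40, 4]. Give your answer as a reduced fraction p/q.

a_0 = 8: 8/1
a_1 = 3: 25/3
a_2 = 5: 133/16
a_3 = 1: 158/19
a_4 = 7: 1239/149
a_5 = 1: 1397/168
a_6 = 40: 57119/6869
a_7 = 4: 229873/27644

229873/27644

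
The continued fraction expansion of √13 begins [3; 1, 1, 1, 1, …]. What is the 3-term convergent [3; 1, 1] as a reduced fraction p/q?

7/2

Start with 1.
1 + 1/(1/1) = 1 + 1/1 = 2/1
3 + 1/(2/1) = 3 + 1/2 = 7/2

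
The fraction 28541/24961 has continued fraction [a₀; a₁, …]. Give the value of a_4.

6

⌊28541/24961⌋ = 1, remainder 3580
⌊24961/3580⌋ = 6, remainder 3481
⌊3580/3481⌋ = 1, remainder 99
⌊3481/99⌋ = 35, remainder 16
⌊99/16⌋ = 6, remainder 3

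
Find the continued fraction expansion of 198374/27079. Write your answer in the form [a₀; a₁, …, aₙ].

198374 ÷ 27079 → quotient 7, remainder 8821
27079 ÷ 8821 → quotient 3, remainder 616
8821 ÷ 616 → quotient 14, remainder 197
616 ÷ 197 → quotient 3, remainder 25
197 ÷ 25 → quotient 7, remainder 22
25 ÷ 22 → quotient 1, remainder 3
22 ÷ 3 → quotient 7, remainder 1
3 ÷ 1 → quotient 3, remainder 0

[7; 3, 14, 3, 7, 1, 7, 3]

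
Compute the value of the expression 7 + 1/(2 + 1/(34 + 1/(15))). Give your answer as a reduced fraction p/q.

Start with 15.
34 + 1/(15/1) = 34 + 1/15 = 511/15
2 + 1/(511/15) = 2 + 15/511 = 1037/511
7 + 1/(1037/511) = 7 + 511/1037 = 7770/1037

7770/1037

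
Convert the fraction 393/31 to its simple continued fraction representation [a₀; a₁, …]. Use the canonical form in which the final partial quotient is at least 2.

⌊393/31⌋ = 12, remainder 21
⌊31/21⌋ = 1, remainder 10
⌊21/10⌋ = 2, remainder 1
⌊10/1⌋ = 10, remainder 0

[12; 1, 2, 10]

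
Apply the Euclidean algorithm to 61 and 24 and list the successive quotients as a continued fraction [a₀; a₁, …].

⌊61/24⌋ = 2, remainder 13
⌊24/13⌋ = 1, remainder 11
⌊13/11⌋ = 1, remainder 2
⌊11/2⌋ = 5, remainder 1
⌊2/1⌋ = 2, remainder 0

[2; 1, 1, 5, 2]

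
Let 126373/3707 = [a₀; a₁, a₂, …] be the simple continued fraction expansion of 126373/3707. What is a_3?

4

Run the Euclidean algorithm, recording each quotient:
126373 ÷ 3707 → quotient 34, remainder 335
3707 ÷ 335 → quotient 11, remainder 22
335 ÷ 22 → quotient 15, remainder 5
22 ÷ 5 → quotient 4, remainder 2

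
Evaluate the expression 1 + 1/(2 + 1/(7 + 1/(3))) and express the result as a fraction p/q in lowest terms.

a_0 = 1: 1/1
a_1 = 2: 3/2
a_2 = 7: 22/15
a_3 = 3: 69/47

69/47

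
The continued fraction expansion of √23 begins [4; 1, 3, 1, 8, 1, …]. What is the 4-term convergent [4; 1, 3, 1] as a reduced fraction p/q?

24/5

a_0 = 4: 4/1
a_1 = 1: 5/1
a_2 = 3: 19/4
a_3 = 1: 24/5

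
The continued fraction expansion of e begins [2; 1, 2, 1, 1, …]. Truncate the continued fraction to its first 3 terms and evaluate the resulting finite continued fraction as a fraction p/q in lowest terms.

a_0 = 2: 2/1
a_1 = 1: 3/1
a_2 = 2: 8/3

8/3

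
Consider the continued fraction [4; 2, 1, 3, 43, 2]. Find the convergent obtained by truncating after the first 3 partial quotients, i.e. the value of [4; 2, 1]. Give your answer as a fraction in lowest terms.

Build up convergents one term at a time:
a_0 = 4: 4/1
a_1 = 2: 9/2
a_2 = 1: 13/3

13/3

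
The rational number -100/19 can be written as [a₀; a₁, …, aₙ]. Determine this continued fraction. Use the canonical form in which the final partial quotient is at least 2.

[-6; 1, 2, 1, 4]

Repeatedly divide and take the remainder:
-100 = -6·19 + 14, so a_0 = -6
19 = 1·14 + 5, so a_1 = 1
14 = 2·5 + 4, so a_2 = 2
5 = 1·4 + 1, so a_3 = 1
4 = 4·1 + 0, so a_4 = 4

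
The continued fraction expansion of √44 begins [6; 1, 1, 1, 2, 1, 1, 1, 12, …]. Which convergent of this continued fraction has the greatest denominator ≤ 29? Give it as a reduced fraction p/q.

List convergents until the denominator exceeds the bound:
a_0 = 6: 6/1  (≤ bound)
a_1 = 1: 7/1  (≤ bound)
a_2 = 1: 13/2  (≤ bound)
a_3 = 1: 20/3  (≤ bound)
a_4 = 2: 53/8  (≤ bound)
a_5 = 1: 73/11  (≤ bound)
a_6 = 1: 126/19  (≤ bound)
a_7 = 1: 199/30  (> 29, stop)

126/19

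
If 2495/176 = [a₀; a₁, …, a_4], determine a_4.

10

Run the Euclidean algorithm, recording each quotient:
2495 ÷ 176 → quotient 14, remainder 31
176 ÷ 31 → quotient 5, remainder 21
31 ÷ 21 → quotient 1, remainder 10
21 ÷ 10 → quotient 2, remainder 1
10 ÷ 1 → quotient 10, remainder 0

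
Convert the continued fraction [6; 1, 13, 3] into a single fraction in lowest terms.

298/43

Starting at the tail and folding back:
Start with 3.
13 + 1/(3/1) = 13 + 1/3 = 40/3
1 + 1/(40/3) = 1 + 3/40 = 43/40
6 + 1/(43/40) = 6 + 40/43 = 298/43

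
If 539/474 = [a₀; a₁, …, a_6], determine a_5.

1

⌊539/474⌋ = 1, remainder 65
⌊474/65⌋ = 7, remainder 19
⌊65/19⌋ = 3, remainder 8
⌊19/8⌋ = 2, remainder 3
⌊8/3⌋ = 2, remainder 2
⌊3/2⌋ = 1, remainder 1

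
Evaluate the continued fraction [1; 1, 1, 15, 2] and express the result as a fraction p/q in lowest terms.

97/64

Start with 2.
15 + 1/(2/1) = 15 + 1/2 = 31/2
1 + 1/(31/2) = 1 + 2/31 = 33/31
1 + 1/(33/31) = 1 + 31/33 = 64/33
1 + 1/(64/33) = 1 + 33/64 = 97/64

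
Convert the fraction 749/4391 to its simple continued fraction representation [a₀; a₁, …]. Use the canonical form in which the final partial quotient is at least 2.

Apply division with remainder until the remainder is 0:
749 = 0·4391 + 749, so a_0 = 0
4391 = 5·749 + 646, so a_1 = 5
749 = 1·646 + 103, so a_2 = 1
646 = 6·103 + 28, so a_3 = 6
103 = 3·28 + 19, so a_4 = 3
28 = 1·19 + 9, so a_5 = 1
19 = 2·9 + 1, so a_6 = 2
9 = 9·1 + 0, so a_7 = 9

[0; 5, 1, 6, 3, 1, 2, 9]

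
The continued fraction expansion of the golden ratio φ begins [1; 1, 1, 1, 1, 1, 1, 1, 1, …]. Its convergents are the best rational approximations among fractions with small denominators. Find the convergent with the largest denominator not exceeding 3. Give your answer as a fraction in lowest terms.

5/3

a_0 = 1: 1/1  (≤ bound)
a_1 = 1: 2/1  (≤ bound)
a_2 = 1: 3/2  (≤ bound)
a_3 = 1: 5/3  (≤ bound)
a_4 = 1: 8/5  (> 3, stop)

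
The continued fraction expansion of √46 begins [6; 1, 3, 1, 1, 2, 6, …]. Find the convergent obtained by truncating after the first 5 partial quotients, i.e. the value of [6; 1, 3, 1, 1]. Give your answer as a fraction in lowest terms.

61/9

a_0 = 6: 6/1
a_1 = 1: 7/1
a_2 = 3: 27/4
a_3 = 1: 34/5
a_4 = 1: 61/9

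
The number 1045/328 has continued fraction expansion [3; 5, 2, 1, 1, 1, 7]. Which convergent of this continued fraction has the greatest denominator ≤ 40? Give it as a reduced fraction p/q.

86/27

a_0 = 3: 3/1  (≤ bound)
a_1 = 5: 16/5  (≤ bound)
a_2 = 2: 35/11  (≤ bound)
a_3 = 1: 51/16  (≤ bound)
a_4 = 1: 86/27  (≤ bound)
a_5 = 1: 137/43  (> 40, stop)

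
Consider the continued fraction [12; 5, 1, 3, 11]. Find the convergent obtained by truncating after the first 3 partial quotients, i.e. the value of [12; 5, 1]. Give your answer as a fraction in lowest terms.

a_0 = 12: 12/1
a_1 = 5: 61/5
a_2 = 1: 73/6

73/6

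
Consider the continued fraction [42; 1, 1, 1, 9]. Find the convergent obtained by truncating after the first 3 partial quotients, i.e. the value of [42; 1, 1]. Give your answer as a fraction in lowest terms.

85/2

Start with 1.
1 + 1/(1/1) = 1 + 1/1 = 2/1
42 + 1/(2/1) = 42 + 1/2 = 85/2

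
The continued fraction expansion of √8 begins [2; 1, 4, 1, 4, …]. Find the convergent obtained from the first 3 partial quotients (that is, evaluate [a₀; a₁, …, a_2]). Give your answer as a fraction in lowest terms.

Work from the innermost term outward:
Start with 4.
1 + 1/(4/1) = 1 + 1/4 = 5/4
2 + 1/(5/4) = 2 + 4/5 = 14/5

14/5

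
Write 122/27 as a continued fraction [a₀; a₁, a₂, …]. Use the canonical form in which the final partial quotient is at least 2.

122 = 4·27 + 14, so a_0 = 4
27 = 1·14 + 13, so a_1 = 1
14 = 1·13 + 1, so a_2 = 1
13 = 13·1 + 0, so a_3 = 13

[4; 1, 1, 13]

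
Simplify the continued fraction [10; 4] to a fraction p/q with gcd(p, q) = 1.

Collapse the nested fraction from the inside out:
Start with 4.
10 + 1/(4/1) = 10 + 1/4 = 41/4

41/4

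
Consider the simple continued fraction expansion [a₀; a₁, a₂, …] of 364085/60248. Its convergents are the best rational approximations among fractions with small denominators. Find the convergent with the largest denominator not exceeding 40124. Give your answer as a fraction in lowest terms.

a_0 = 6: 6/1  (≤ bound)
a_1 = 23: 139/23  (≤ bound)
a_2 = 5: 701/116  (≤ bound)
a_3 = 43: 30282/5011  (≤ bound)
a_4 = 12: 364085/60248  (> 40124, stop)

30282/5011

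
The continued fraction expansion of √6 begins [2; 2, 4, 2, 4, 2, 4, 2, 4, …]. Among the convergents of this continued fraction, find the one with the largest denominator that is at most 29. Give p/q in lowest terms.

List convergents until the denominator exceeds the bound:
a_0 = 2: 2/1  (≤ bound)
a_1 = 2: 5/2  (≤ bound)
a_2 = 4: 22/9  (≤ bound)
a_3 = 2: 49/20  (≤ bound)
a_4 = 4: 218/89  (> 29, stop)

49/20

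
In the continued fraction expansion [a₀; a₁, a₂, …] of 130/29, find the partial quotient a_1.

Apply division with remainder until the remainder is 0:
130 ÷ 29 → quotient 4, remainder 14
29 ÷ 14 → quotient 2, remainder 1

2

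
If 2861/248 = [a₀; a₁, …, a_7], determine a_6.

2861 = 11·248 + 133, so a_0 = 11
248 = 1·133 + 115, so a_1 = 1
133 = 1·115 + 18, so a_2 = 1
115 = 6·18 + 7, so a_3 = 6
18 = 2·7 + 4, so a_4 = 2
7 = 1·4 + 3, so a_5 = 1
4 = 1·3 + 1, so a_6 = 1

1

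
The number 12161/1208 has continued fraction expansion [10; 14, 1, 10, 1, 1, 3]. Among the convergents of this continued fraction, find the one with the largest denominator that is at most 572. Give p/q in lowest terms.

3453/343

a_0 = 10: 10/1  (≤ bound)
a_1 = 14: 141/14  (≤ bound)
a_2 = 1: 151/15  (≤ bound)
a_3 = 10: 1651/164  (≤ bound)
a_4 = 1: 1802/179  (≤ bound)
a_5 = 1: 3453/343  (≤ bound)
a_6 = 3: 12161/1208  (> 572, stop)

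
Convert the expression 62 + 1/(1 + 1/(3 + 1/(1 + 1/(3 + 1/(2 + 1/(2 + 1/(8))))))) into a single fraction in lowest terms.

55444/883

Use the convergent recurrence hₖ = aₖ·hₖ₋₁ + hₖ₋₂ (and likewise for the denominators kₖ):
a_0 = 62: 62/1
a_1 = 1: 63/1
a_2 = 3: 251/4
a_3 = 1: 314/5
a_4 = 3: 1193/19
a_5 = 2: 2700/43
a_6 = 2: 6593/105
a_7 = 8: 55444/883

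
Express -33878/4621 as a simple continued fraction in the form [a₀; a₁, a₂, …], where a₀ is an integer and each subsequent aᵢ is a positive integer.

Apply division with remainder until the remainder is 0:
⌊-33878/4621⌋ = -8, remainder 3090
⌊4621/3090⌋ = 1, remainder 1531
⌊3090/1531⌋ = 2, remainder 28
⌊1531/28⌋ = 54, remainder 19
⌊28/19⌋ = 1, remainder 9
⌊19/9⌋ = 2, remainder 1
⌊9/1⌋ = 9, remainder 0

[-8; 1, 2, 54, 1, 2, 9]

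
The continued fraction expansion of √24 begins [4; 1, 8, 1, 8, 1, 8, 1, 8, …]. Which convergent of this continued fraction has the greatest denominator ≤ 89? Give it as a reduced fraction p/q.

436/89

List convergents until the denominator exceeds the bound:
a_0 = 4: 4/1  (≤ bound)
a_1 = 1: 5/1  (≤ bound)
a_2 = 8: 44/9  (≤ bound)
a_3 = 1: 49/10  (≤ bound)
a_4 = 8: 436/89  (≤ bound)
a_5 = 1: 485/99  (> 89, stop)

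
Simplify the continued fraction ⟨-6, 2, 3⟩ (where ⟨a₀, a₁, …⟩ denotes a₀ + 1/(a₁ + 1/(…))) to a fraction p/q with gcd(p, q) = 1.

-39/7

a_0 = -6: -6/1
a_1 = 2: -11/2
a_2 = 3: -39/7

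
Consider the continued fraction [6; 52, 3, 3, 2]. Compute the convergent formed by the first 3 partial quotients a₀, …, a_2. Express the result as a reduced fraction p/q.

Compute successive convergents:
a_0 = 6: 6/1
a_1 = 52: 313/52
a_2 = 3: 945/157

945/157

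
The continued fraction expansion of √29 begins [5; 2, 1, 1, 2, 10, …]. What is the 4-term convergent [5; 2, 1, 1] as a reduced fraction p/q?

Compute successive convergents:
a_0 = 5: 5/1
a_1 = 2: 11/2
a_2 = 1: 16/3
a_3 = 1: 27/5

27/5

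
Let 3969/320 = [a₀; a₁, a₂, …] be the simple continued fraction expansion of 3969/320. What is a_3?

12

⌊3969/320⌋ = 12, remainder 129
⌊320/129⌋ = 2, remainder 62
⌊129/62⌋ = 2, remainder 5
⌊62/5⌋ = 12, remainder 2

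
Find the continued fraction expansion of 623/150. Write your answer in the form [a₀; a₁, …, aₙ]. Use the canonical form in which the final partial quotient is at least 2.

623 = 4·150 + 23, so a_0 = 4
150 = 6·23 + 12, so a_1 = 6
23 = 1·12 + 11, so a_2 = 1
12 = 1·11 + 1, so a_3 = 1
11 = 11·1 + 0, so a_4 = 11

[4; 6, 1, 1, 11]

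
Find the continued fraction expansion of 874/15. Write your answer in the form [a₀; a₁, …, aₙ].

Apply division with remainder until the remainder is 0:
⌊874/15⌋ = 58, remainder 4
⌊15/4⌋ = 3, remainder 3
⌊4/3⌋ = 1, remainder 1
⌊3/1⌋ = 3, remainder 0

[58; 3, 1, 3]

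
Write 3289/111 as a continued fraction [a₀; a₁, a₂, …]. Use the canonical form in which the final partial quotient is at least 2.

⌊3289/111⌋ = 29, remainder 70
⌊111/70⌋ = 1, remainder 41
⌊70/41⌋ = 1, remainder 29
⌊41/29⌋ = 1, remainder 12
⌊29/12⌋ = 2, remainder 5
⌊12/5⌋ = 2, remainder 2
⌊5/2⌋ = 2, remainder 1
⌊2/1⌋ = 2, remainder 0

[29; 1, 1, 1, 2, 2, 2, 2]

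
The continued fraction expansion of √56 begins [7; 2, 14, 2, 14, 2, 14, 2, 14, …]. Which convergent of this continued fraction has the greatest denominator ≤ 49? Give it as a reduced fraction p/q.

217/29

a_0 = 7: 7/1  (≤ bound)
a_1 = 2: 15/2  (≤ bound)
a_2 = 14: 217/29  (≤ bound)
a_3 = 2: 449/60  (> 49, stop)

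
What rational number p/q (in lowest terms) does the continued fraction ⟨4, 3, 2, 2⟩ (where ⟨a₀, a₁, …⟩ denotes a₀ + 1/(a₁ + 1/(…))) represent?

Build up convergents one term at a time:
a_0 = 4: 4/1
a_1 = 3: 13/3
a_2 = 2: 30/7
a_3 = 2: 73/17

73/17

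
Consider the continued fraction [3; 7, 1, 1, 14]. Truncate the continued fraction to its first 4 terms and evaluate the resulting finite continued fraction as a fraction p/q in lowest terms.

a_0 = 3: 3/1
a_1 = 7: 22/7
a_2 = 1: 25/8
a_3 = 1: 47/15

47/15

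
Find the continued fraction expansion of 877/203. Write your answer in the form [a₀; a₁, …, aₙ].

[4; 3, 8, 8]

Apply division with remainder until the remainder is 0:
877 = 4·203 + 65, so a_0 = 4
203 = 3·65 + 8, so a_1 = 3
65 = 8·8 + 1, so a_2 = 8
8 = 8·1 + 0, so a_3 = 8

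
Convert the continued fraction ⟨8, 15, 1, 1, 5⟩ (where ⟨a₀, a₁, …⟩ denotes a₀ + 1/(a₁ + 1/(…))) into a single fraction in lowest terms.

1379/171

a_0 = 8: 8/1
a_1 = 15: 121/15
a_2 = 1: 129/16
a_3 = 1: 250/31
a_4 = 5: 1379/171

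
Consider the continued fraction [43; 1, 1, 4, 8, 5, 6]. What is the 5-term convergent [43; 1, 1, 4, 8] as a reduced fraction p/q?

3223/74

Collapse the nested fraction from the inside out:
Start with 8.
4 + 1/(8/1) = 4 + 1/8 = 33/8
1 + 1/(33/8) = 1 + 8/33 = 41/33
1 + 1/(41/33) = 1 + 33/41 = 74/41
43 + 1/(74/41) = 43 + 41/74 = 3223/74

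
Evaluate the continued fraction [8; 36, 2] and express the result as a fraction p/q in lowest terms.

586/73

Use the convergent recurrence hₖ = aₖ·hₖ₋₁ + hₖ₋₂ (and likewise for the denominators kₖ):
a_0 = 8: 8/1
a_1 = 36: 289/36
a_2 = 2: 586/73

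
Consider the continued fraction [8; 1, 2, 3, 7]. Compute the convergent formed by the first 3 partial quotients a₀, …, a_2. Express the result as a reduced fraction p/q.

26/3

a_0 = 8: 8/1
a_1 = 1: 9/1
a_2 = 2: 26/3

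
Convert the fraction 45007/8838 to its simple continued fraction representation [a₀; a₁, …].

[5; 10, 1, 4, 2, 14, 2, 2]

Run the Euclidean algorithm, recording each quotient:
⌊45007/8838⌋ = 5, remainder 817
⌊8838/817⌋ = 10, remainder 668
⌊817/668⌋ = 1, remainder 149
⌊668/149⌋ = 4, remainder 72
⌊149/72⌋ = 2, remainder 5
⌊72/5⌋ = 14, remainder 2
⌊5/2⌋ = 2, remainder 1
⌊2/1⌋ = 2, remainder 0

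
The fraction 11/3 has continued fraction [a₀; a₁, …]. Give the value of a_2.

2

11 = 3·3 + 2, so a_0 = 3
3 = 1·2 + 1, so a_1 = 1
2 = 2·1 + 0, so a_2 = 2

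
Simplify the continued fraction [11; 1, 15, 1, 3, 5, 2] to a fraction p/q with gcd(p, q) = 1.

a_0 = 11: 11/1
a_1 = 1: 12/1
a_2 = 15: 191/16
a_3 = 1: 203/17
a_4 = 3: 800/67
a_5 = 5: 4203/352
a_6 = 2: 9206/771

9206/771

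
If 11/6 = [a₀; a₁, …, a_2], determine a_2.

Run the Euclidean algorithm, recording each quotient:
⌊11/6⌋ = 1, remainder 5
⌊6/5⌋ = 1, remainder 1
⌊5/1⌋ = 5, remainder 0

5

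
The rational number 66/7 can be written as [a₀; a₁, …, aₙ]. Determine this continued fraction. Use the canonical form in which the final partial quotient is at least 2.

[9; 2, 3]

Run the Euclidean algorithm, recording each quotient:
66 ÷ 7 → quotient 9, remainder 3
7 ÷ 3 → quotient 2, remainder 1
3 ÷ 1 → quotient 3, remainder 0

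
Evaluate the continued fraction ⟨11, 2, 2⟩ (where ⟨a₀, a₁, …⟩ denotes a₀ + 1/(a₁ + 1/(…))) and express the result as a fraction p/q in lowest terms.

Start with 2.
2 + 1/(2/1) = 2 + 1/2 = 5/2
11 + 1/(5/2) = 11 + 2/5 = 57/5

57/5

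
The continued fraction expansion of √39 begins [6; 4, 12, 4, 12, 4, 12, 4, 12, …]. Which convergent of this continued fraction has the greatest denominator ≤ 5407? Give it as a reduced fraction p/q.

15294/2449

List convergents until the denominator exceeds the bound:
a_0 = 6: 6/1  (≤ bound)
a_1 = 4: 25/4  (≤ bound)
a_2 = 12: 306/49  (≤ bound)
a_3 = 4: 1249/200  (≤ bound)
a_4 = 12: 15294/2449  (≤ bound)
a_5 = 4: 62425/9996  (> 5407, stop)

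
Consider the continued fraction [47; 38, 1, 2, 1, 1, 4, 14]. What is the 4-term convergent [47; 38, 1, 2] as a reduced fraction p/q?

a_0 = 47: 47/1
a_1 = 38: 1787/38
a_2 = 1: 1834/39
a_3 = 2: 5455/116

5455/116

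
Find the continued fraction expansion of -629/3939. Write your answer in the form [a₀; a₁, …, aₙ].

[-1; 1, 5, 3, 1, 4, 3, 10]

⌊-629/3939⌋ = -1, remainder 3310
⌊3939/3310⌋ = 1, remainder 629
⌊3310/629⌋ = 5, remainder 165
⌊629/165⌋ = 3, remainder 134
⌊165/134⌋ = 1, remainder 31
⌊134/31⌋ = 4, remainder 10
⌊31/10⌋ = 3, remainder 1
⌊10/1⌋ = 10, remainder 0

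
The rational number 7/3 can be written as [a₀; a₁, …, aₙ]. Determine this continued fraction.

Run the Euclidean algorithm, recording each quotient:
7 = 2·3 + 1, so a_0 = 2
3 = 3·1 + 0, so a_1 = 3

[2; 3]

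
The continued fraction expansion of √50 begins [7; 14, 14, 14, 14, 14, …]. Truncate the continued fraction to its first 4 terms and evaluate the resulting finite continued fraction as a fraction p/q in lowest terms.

19601/2772

Collapse the nested fraction from the inside out:
Start with 14.
14 + 1/(14/1) = 14 + 1/14 = 197/14
14 + 1/(197/14) = 14 + 14/197 = 2772/197
7 + 1/(2772/197) = 7 + 197/2772 = 19601/2772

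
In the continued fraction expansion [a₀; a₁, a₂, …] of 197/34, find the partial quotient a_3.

⌊197/34⌋ = 5, remainder 27
⌊34/27⌋ = 1, remainder 7
⌊27/7⌋ = 3, remainder 6
⌊7/6⌋ = 1, remainder 1

1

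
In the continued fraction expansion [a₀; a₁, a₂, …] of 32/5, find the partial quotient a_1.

32 ÷ 5 → quotient 6, remainder 2
5 ÷ 2 → quotient 2, remainder 1

2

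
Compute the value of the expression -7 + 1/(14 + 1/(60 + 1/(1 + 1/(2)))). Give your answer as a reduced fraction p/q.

Build up convergents one term at a time:
a_0 = -7: -7/1
a_1 = 14: -97/14
a_2 = 60: -5827/841
a_3 = 1: -5924/855
a_4 = 2: -17675/2551

-17675/2551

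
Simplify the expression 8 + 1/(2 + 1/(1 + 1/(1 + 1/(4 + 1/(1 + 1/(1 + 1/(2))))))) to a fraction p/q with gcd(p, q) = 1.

1091/130

Build up convergents one term at a time:
a_0 = 8: 8/1
a_1 = 2: 17/2
a_2 = 1: 25/3
a_3 = 1: 42/5
a_4 = 4: 193/23
a_5 = 1: 235/28
a_6 = 1: 428/51
a_7 = 2: 1091/130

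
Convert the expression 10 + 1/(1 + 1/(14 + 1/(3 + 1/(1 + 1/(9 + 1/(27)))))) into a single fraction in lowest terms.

a_0 = 10: 10/1
a_1 = 1: 11/1
a_2 = 14: 164/15
a_3 = 3: 503/46
a_4 = 1: 667/61
a_5 = 9: 6506/595
a_6 = 27: 176329/16126

176329/16126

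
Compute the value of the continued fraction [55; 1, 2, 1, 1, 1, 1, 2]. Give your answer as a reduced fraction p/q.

2619/47

a_0 = 55: 55/1
a_1 = 1: 56/1
a_2 = 2: 167/3
a_3 = 1: 223/4
a_4 = 1: 390/7
a_5 = 1: 613/11
a_6 = 1: 1003/18
a_7 = 2: 2619/47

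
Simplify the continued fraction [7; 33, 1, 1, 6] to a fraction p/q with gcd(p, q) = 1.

3065/436

Use the convergent recurrence hₖ = aₖ·hₖ₋₁ + hₖ₋₂ (and likewise for the denominators kₖ):
a_0 = 7: 7/1
a_1 = 33: 232/33
a_2 = 1: 239/34
a_3 = 1: 471/67
a_4 = 6: 3065/436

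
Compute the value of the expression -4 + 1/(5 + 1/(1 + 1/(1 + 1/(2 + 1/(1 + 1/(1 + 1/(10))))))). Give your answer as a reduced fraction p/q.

Start with 10.
1 + 1/(10/1) = 1 + 1/10 = 11/10
1 + 1/(11/10) = 1 + 10/11 = 21/11
2 + 1/(21/11) = 2 + 11/21 = 53/21
1 + 1/(53/21) = 1 + 21/53 = 74/53
1 + 1/(74/53) = 1 + 53/74 = 127/74
5 + 1/(127/74) = 5 + 74/127 = 709/127
-4 + 1/(709/127) = -4 + 127/709 = -2709/709

-2709/709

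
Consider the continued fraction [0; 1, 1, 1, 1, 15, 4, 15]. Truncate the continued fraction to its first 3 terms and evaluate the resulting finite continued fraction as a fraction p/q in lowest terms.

1/2

Starting at the tail and folding back:
Start with 1.
1 + 1/(1/1) = 1 + 1/1 = 2/1
0 + 1/(2/1) = 0 + 1/2 = 1/2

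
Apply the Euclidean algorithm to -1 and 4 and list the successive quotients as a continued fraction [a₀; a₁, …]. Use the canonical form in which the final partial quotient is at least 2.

⌊-1/4⌋ = -1, remainder 3
⌊4/3⌋ = 1, remainder 1
⌊3/1⌋ = 3, remainder 0

[-1; 1, 3]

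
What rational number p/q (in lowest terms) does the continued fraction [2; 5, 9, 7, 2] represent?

Starting at the tail and folding back:
Start with 2.
7 + 1/(2/1) = 7 + 1/2 = 15/2
9 + 1/(15/2) = 9 + 2/15 = 137/15
5 + 1/(137/15) = 5 + 15/137 = 700/137
2 + 1/(700/137) = 2 + 137/700 = 1537/700

1537/700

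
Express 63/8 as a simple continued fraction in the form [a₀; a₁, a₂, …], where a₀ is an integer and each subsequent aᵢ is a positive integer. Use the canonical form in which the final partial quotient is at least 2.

[7; 1, 7]

Run the Euclidean algorithm, recording each quotient:
⌊63/8⌋ = 7, remainder 7
⌊8/7⌋ = 1, remainder 1
⌊7/1⌋ = 7, remainder 0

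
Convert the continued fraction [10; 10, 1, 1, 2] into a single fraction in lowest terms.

535/53

a_0 = 10: 10/1
a_1 = 10: 101/10
a_2 = 1: 111/11
a_3 = 1: 212/21
a_4 = 2: 535/53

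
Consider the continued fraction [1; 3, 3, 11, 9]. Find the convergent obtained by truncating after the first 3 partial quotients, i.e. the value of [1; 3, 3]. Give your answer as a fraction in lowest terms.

Build up convergents one term at a time:
a_0 = 1: 1/1
a_1 = 3: 4/3
a_2 = 3: 13/10

13/10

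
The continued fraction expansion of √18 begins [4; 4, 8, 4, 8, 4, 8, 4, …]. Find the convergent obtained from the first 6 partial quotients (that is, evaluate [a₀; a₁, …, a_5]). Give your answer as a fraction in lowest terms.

19601/4620

a_0 = 4: 4/1
a_1 = 4: 17/4
a_2 = 8: 140/33
a_3 = 4: 577/136
a_4 = 8: 4756/1121
a_5 = 4: 19601/4620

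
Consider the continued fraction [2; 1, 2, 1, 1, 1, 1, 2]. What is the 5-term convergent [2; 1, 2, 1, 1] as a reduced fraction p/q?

a_0 = 2: 2/1
a_1 = 1: 3/1
a_2 = 2: 8/3
a_3 = 1: 11/4
a_4 = 1: 19/7

19/7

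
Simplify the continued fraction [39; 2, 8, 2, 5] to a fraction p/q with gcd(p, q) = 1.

Collapse the nested fraction from the inside out:
Start with 5.
2 + 1/(5/1) = 2 + 1/5 = 11/5
8 + 1/(11/5) = 8 + 5/11 = 93/11
2 + 1/(93/11) = 2 + 11/93 = 197/93
39 + 1/(197/93) = 39 + 93/197 = 7776/197

7776/197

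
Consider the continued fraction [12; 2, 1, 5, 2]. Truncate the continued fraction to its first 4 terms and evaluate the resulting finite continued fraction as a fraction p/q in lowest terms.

Start with 5.
1 + 1/(5/1) = 1 + 1/5 = 6/5
2 + 1/(6/5) = 2 + 5/6 = 17/6
12 + 1/(17/6) = 12 + 6/17 = 210/17

210/17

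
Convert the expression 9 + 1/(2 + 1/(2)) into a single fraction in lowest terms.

47/5

Collapse the nested fraction from the inside out:
Start with 2.
2 + 1/(2/1) = 2 + 1/2 = 5/2
9 + 1/(5/2) = 9 + 2/5 = 47/5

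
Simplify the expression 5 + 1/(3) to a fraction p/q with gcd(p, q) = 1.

16/3

Collapse the nested fraction from the inside out:
Start with 3.
5 + 1/(3/1) = 5 + 1/3 = 16/3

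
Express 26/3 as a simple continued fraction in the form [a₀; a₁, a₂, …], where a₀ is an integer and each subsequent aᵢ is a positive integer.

Repeatedly divide and take the remainder:
26 ÷ 3 → quotient 8, remainder 2
3 ÷ 2 → quotient 1, remainder 1
2 ÷ 1 → quotient 2, remainder 0

[8; 1, 2]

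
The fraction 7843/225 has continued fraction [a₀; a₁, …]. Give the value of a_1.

Run the Euclidean algorithm, recording each quotient:
7843 = 34·225 + 193, so a_0 = 34
225 = 1·193 + 32, so a_1 = 1

1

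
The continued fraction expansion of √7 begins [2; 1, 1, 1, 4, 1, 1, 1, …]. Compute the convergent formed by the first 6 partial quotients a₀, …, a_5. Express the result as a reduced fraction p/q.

a_0 = 2: 2/1
a_1 = 1: 3/1
a_2 = 1: 5/2
a_3 = 1: 8/3
a_4 = 4: 37/14
a_5 = 1: 45/17

45/17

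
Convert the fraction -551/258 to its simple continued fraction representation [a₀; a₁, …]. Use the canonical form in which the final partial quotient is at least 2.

[-3; 1, 6, 2, 1, 2, 4]

Repeatedly divide and take the remainder:
⌊-551/258⌋ = -3, remainder 223
⌊258/223⌋ = 1, remainder 35
⌊223/35⌋ = 6, remainder 13
⌊35/13⌋ = 2, remainder 9
⌊13/9⌋ = 1, remainder 4
⌊9/4⌋ = 2, remainder 1
⌊4/1⌋ = 4, remainder 0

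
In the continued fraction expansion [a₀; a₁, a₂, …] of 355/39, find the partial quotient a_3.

355 = 9·39 + 4, so a_0 = 9
39 = 9·4 + 3, so a_1 = 9
4 = 1·3 + 1, so a_2 = 1
3 = 3·1 + 0, so a_3 = 3

3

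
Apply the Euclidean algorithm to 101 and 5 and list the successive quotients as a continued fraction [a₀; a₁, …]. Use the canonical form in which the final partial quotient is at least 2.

[20; 5]

Repeatedly divide and take the remainder:
⌊101/5⌋ = 20, remainder 1
⌊5/1⌋ = 5, remainder 0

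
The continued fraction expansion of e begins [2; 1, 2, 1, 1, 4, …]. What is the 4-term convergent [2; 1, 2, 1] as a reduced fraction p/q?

11/4

Start with 1.
2 + 1/(1/1) = 2 + 1/1 = 3/1
1 + 1/(3/1) = 1 + 1/3 = 4/3
2 + 1/(4/3) = 2 + 3/4 = 11/4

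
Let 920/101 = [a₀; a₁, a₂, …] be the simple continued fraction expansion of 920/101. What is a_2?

5

Apply division with remainder until the remainder is 0:
920 ÷ 101 → quotient 9, remainder 11
101 ÷ 11 → quotient 9, remainder 2
11 ÷ 2 → quotient 5, remainder 1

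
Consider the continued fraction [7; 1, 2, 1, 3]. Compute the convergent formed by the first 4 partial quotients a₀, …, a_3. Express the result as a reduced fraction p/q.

31/4

Work from the innermost term outward:
Start with 1.
2 + 1/(1/1) = 2 + 1/1 = 3/1
1 + 1/(3/1) = 1 + 1/3 = 4/3
7 + 1/(4/3) = 7 + 3/4 = 31/4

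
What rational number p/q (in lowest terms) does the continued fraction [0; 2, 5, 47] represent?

a_0 = 0: 0/1
a_1 = 2: 1/2
a_2 = 5: 5/11
a_3 = 47: 236/519

236/519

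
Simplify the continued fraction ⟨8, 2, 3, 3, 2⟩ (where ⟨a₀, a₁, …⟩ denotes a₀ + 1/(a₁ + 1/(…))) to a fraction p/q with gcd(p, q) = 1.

Start with 2.
3 + 1/(2/1) = 3 + 1/2 = 7/2
3 + 1/(7/2) = 3 + 2/7 = 23/7
2 + 1/(23/7) = 2 + 7/23 = 53/23
8 + 1/(53/23) = 8 + 23/53 = 447/53

447/53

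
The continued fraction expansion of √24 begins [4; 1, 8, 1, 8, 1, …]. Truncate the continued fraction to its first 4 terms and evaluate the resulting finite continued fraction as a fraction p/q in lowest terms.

a_0 = 4: 4/1
a_1 = 1: 5/1
a_2 = 8: 44/9
a_3 = 1: 49/10

49/10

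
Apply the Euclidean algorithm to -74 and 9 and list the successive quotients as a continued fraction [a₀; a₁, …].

[-9; 1, 3, 2]

⌊-74/9⌋ = -9, remainder 7
⌊9/7⌋ = 1, remainder 2
⌊7/2⌋ = 3, remainder 1
⌊2/1⌋ = 2, remainder 0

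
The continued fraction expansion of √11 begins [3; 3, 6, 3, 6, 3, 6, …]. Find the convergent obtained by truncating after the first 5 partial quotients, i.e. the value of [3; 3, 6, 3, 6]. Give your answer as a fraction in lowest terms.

Work from the innermost term outward:
Start with 6.
3 + 1/(6/1) = 3 + 1/6 = 19/6
6 + 1/(19/6) = 6 + 6/19 = 120/19
3 + 1/(120/19) = 3 + 19/120 = 379/120
3 + 1/(379/120) = 3 + 120/379 = 1257/379

1257/379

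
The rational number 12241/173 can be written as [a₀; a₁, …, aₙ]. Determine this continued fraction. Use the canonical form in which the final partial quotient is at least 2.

[70; 1, 3, 8, 2, 2]

Apply division with remainder until the remainder is 0:
12241 = 70·173 + 131, so a_0 = 70
173 = 1·131 + 42, so a_1 = 1
131 = 3·42 + 5, so a_2 = 3
42 = 8·5 + 2, so a_3 = 8
5 = 2·2 + 1, so a_4 = 2
2 = 2·1 + 0, so a_5 = 2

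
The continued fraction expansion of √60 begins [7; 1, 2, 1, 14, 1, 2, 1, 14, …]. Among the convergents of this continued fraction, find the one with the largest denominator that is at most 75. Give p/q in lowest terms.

a_0 = 7: 7/1  (≤ bound)
a_1 = 1: 8/1  (≤ bound)
a_2 = 2: 23/3  (≤ bound)
a_3 = 1: 31/4  (≤ bound)
a_4 = 14: 457/59  (≤ bound)
a_5 = 1: 488/63  (≤ bound)
a_6 = 2: 1433/185  (> 75, stop)

488/63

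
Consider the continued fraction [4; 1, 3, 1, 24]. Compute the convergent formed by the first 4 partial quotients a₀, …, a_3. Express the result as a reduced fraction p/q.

a_0 = 4: 4/1
a_1 = 1: 5/1
a_2 = 3: 19/4
a_3 = 1: 24/5

24/5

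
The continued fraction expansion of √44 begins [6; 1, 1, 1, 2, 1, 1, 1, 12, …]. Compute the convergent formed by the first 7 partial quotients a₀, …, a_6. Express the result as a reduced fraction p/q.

Starting at the tail and folding back:
Start with 1.
1 + 1/(1/1) = 1 + 1/1 = 2/1
2 + 1/(2/1) = 2 + 1/2 = 5/2
1 + 1/(5/2) = 1 + 2/5 = 7/5
1 + 1/(7/5) = 1 + 5/7 = 12/7
1 + 1/(12/7) = 1 + 7/12 = 19/12
6 + 1/(19/12) = 6 + 12/19 = 126/19

126/19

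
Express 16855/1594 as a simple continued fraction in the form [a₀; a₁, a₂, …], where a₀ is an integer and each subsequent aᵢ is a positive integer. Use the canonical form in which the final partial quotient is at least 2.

[10; 1, 1, 2, 1, 7, 7, 4]

16855 = 10·1594 + 915, so a_0 = 10
1594 = 1·915 + 679, so a_1 = 1
915 = 1·679 + 236, so a_2 = 1
679 = 2·236 + 207, so a_3 = 2
236 = 1·207 + 29, so a_4 = 1
207 = 7·29 + 4, so a_5 = 7
29 = 7·4 + 1, so a_6 = 7
4 = 4·1 + 0, so a_7 = 4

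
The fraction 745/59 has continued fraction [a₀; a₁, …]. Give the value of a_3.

Repeatedly divide and take the remainder:
745 ÷ 59 → quotient 12, remainder 37
59 ÷ 37 → quotient 1, remainder 22
37 ÷ 22 → quotient 1, remainder 15
22 ÷ 15 → quotient 1, remainder 7

1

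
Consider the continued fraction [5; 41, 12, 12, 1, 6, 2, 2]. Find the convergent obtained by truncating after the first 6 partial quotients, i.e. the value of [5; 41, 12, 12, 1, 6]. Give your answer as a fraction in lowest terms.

Start with 6.
1 + 1/(6/1) = 1 + 1/6 = 7/6
12 + 1/(7/6) = 12 + 6/7 = 90/7
12 + 1/(90/7) = 12 + 7/90 = 1087/90
41 + 1/(1087/90) = 41 + 90/1087 = 44657/1087
5 + 1/(44657/1087) = 5 + 1087/44657 = 224372/44657

224372/44657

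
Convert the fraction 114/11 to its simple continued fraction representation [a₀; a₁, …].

[10; 2, 1, 3]

⌊114/11⌋ = 10, remainder 4
⌊11/4⌋ = 2, remainder 3
⌊4/3⌋ = 1, remainder 1
⌊3/1⌋ = 3, remainder 0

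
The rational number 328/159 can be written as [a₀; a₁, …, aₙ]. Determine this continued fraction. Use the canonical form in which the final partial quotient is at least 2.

[2; 15, 1, 9]

328 = 2·159 + 10, so a_0 = 2
159 = 15·10 + 9, so a_1 = 15
10 = 1·9 + 1, so a_2 = 1
9 = 9·1 + 0, so a_3 = 9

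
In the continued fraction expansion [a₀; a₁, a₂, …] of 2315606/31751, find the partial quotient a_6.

2315606 = 72·31751 + 29534, so a_0 = 72
31751 = 1·29534 + 2217, so a_1 = 1
29534 = 13·2217 + 713, so a_2 = 13
2217 = 3·713 + 78, so a_3 = 3
713 = 9·78 + 11, so a_4 = 9
78 = 7·11 + 1, so a_5 = 7
11 = 11·1 + 0, so a_6 = 11

11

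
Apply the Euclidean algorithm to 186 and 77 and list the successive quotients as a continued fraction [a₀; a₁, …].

186 = 2·77 + 32, so a_0 = 2
77 = 2·32 + 13, so a_1 = 2
32 = 2·13 + 6, so a_2 = 2
13 = 2·6 + 1, so a_3 = 2
6 = 6·1 + 0, so a_4 = 6

[2; 2, 2, 2, 6]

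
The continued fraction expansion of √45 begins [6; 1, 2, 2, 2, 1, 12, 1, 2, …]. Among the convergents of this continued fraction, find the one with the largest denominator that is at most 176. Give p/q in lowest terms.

161/24

a_0 = 6: 6/1  (≤ bound)
a_1 = 1: 7/1  (≤ bound)
a_2 = 2: 20/3  (≤ bound)
a_3 = 2: 47/7  (≤ bound)
a_4 = 2: 114/17  (≤ bound)
a_5 = 1: 161/24  (≤ bound)
a_6 = 12: 2046/305  (> 176, stop)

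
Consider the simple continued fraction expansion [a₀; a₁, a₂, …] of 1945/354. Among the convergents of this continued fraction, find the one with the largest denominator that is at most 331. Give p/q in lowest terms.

a_0 = 5: 5/1  (≤ bound)
a_1 = 2: 11/2  (≤ bound)
a_2 = 43: 478/87  (≤ bound)
a_3 = 1: 489/89  (≤ bound)
a_4 = 3: 1945/354  (> 331, stop)

489/89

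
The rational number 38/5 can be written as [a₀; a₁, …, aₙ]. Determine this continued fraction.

[7; 1, 1, 2]

Apply division with remainder until the remainder is 0:
⌊38/5⌋ = 7, remainder 3
⌊5/3⌋ = 1, remainder 2
⌊3/2⌋ = 1, remainder 1
⌊2/1⌋ = 2, remainder 0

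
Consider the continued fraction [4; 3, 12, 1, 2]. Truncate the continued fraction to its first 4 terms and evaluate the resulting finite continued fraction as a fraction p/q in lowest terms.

Start with 1.
12 + 1/(1/1) = 12 + 1/1 = 13/1
3 + 1/(13/1) = 3 + 1/13 = 40/13
4 + 1/(40/13) = 4 + 13/40 = 173/40

173/40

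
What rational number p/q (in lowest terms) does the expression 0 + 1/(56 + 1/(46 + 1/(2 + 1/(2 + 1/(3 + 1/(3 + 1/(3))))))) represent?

8586/481001

Collapse the nested fraction from the inside out:
Start with 3.
3 + 1/(3/1) = 3 + 1/3 = 10/3
3 + 1/(10/3) = 3 + 3/10 = 33/10
2 + 1/(33/10) = 2 + 10/33 = 76/33
2 + 1/(76/33) = 2 + 33/76 = 185/76
46 + 1/(185/76) = 46 + 76/185 = 8586/185
56 + 1/(8586/185) = 56 + 185/8586 = 481001/8586
0 + 1/(481001/8586) = 0 + 8586/481001 = 8586/481001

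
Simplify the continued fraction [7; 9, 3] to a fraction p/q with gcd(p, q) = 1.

199/28

Start with 3.
9 + 1/(3/1) = 9 + 1/3 = 28/3
7 + 1/(28/3) = 7 + 3/28 = 199/28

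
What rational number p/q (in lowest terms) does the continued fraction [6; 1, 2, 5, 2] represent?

Start with 2.
5 + 1/(2/1) = 5 + 1/2 = 11/2
2 + 1/(11/2) = 2 + 2/11 = 24/11
1 + 1/(24/11) = 1 + 11/24 = 35/24
6 + 1/(35/24) = 6 + 24/35 = 234/35

234/35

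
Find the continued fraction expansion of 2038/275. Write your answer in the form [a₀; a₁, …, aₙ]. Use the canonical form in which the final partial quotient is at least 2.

[7; 2, 2, 3, 3, 1, 3]

2038 = 7·275 + 113, so a_0 = 7
275 = 2·113 + 49, so a_1 = 2
113 = 2·49 + 15, so a_2 = 2
49 = 3·15 + 4, so a_3 = 3
15 = 3·4 + 3, so a_4 = 3
4 = 1·3 + 1, so a_5 = 1
3 = 3·1 + 0, so a_6 = 3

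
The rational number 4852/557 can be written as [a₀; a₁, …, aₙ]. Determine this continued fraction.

Repeatedly divide and take the remainder:
4852 = 8·557 + 396, so a_0 = 8
557 = 1·396 + 161, so a_1 = 1
396 = 2·161 + 74, so a_2 = 2
161 = 2·74 + 13, so a_3 = 2
74 = 5·13 + 9, so a_4 = 5
13 = 1·9 + 4, so a_5 = 1
9 = 2·4 + 1, so a_6 = 2
4 = 4·1 + 0, so a_7 = 4

[8; 1, 2, 2, 5, 1, 2, 4]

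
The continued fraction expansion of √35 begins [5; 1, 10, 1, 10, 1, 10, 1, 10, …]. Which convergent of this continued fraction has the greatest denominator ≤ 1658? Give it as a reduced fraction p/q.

9235/1561

a_0 = 5: 5/1  (≤ bound)
a_1 = 1: 6/1  (≤ bound)
a_2 = 10: 65/11  (≤ bound)
a_3 = 1: 71/12  (≤ bound)
a_4 = 10: 775/131  (≤ bound)
a_5 = 1: 846/143  (≤ bound)
a_6 = 10: 9235/1561  (≤ bound)
a_7 = 1: 10081/1704  (> 1658, stop)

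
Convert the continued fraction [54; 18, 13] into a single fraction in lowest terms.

Use the convergent recurrence hₖ = aₖ·hₖ₋₁ + hₖ₋₂ (and likewise for the denominators kₖ):
a_0 = 54: 54/1
a_1 = 18: 973/18
a_2 = 13: 12703/235

12703/235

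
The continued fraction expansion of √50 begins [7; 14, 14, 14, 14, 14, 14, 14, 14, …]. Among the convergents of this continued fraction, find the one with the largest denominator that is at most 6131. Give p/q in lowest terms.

a_0 = 7: 7/1  (≤ bound)
a_1 = 14: 99/14  (≤ bound)
a_2 = 14: 1393/197  (≤ bound)
a_3 = 14: 19601/2772  (≤ bound)
a_4 = 14: 275807/39005  (> 6131, stop)

19601/2772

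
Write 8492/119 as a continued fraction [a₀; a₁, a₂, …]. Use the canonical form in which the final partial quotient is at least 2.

Run the Euclidean algorithm, recording each quotient:
⌊8492/119⌋ = 71, remainder 43
⌊119/43⌋ = 2, remainder 33
⌊43/33⌋ = 1, remainder 10
⌊33/10⌋ = 3, remainder 3
⌊10/3⌋ = 3, remainder 1
⌊3/1⌋ = 3, remainder 0

[71; 2, 1, 3, 3, 3]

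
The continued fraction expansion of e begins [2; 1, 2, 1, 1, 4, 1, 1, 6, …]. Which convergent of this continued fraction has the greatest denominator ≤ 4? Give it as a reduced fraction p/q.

a_0 = 2: 2/1  (≤ bound)
a_1 = 1: 3/1  (≤ bound)
a_2 = 2: 8/3  (≤ bound)
a_3 = 1: 11/4  (≤ bound)
a_4 = 1: 19/7  (> 4, stop)

11/4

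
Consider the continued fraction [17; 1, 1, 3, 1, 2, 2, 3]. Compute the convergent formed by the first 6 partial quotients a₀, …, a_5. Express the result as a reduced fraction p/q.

a_0 = 17: 17/1
a_1 = 1: 18/1
a_2 = 1: 35/2
a_3 = 3: 123/7
a_4 = 1: 158/9
a_5 = 2: 439/25

439/25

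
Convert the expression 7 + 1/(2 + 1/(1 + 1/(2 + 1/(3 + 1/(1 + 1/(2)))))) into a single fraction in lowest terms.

Start with 2.
1 + 1/(2/1) = 1 + 1/2 = 3/2
3 + 1/(3/2) = 3 + 2/3 = 11/3
2 + 1/(11/3) = 2 + 3/11 = 25/11
1 + 1/(25/11) = 1 + 11/25 = 36/25
2 + 1/(36/25) = 2 + 25/36 = 97/36
7 + 1/(97/36) = 7 + 36/97 = 715/97

715/97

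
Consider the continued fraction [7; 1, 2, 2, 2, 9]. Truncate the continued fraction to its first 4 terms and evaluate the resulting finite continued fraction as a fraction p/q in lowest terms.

54/7

a_0 = 7: 7/1
a_1 = 1: 8/1
a_2 = 2: 23/3
a_3 = 2: 54/7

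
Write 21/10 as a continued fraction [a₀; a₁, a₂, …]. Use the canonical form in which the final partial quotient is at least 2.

[2; 10]

Repeatedly divide and take the remainder:
21 ÷ 10 → quotient 2, remainder 1
10 ÷ 1 → quotient 10, remainder 0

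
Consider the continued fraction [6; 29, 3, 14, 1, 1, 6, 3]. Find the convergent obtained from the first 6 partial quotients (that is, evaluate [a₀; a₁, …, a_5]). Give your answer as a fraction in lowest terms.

15749/2610

Start with 1.
1 + 1/(1/1) = 1 + 1/1 = 2/1
14 + 1/(2/1) = 14 + 1/2 = 29/2
3 + 1/(29/2) = 3 + 2/29 = 89/29
29 + 1/(89/29) = 29 + 29/89 = 2610/89
6 + 1/(2610/89) = 6 + 89/2610 = 15749/2610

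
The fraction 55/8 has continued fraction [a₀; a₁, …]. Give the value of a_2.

7

55 ÷ 8 → quotient 6, remainder 7
8 ÷ 7 → quotient 1, remainder 1
7 ÷ 1 → quotient 7, remainder 0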